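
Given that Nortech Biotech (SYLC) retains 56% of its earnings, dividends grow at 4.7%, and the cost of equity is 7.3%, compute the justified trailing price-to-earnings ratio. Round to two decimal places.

17.72

Payout ratio b = 1 − 0.56 = 0.44.
Justified trailing P/E = b(1+g)/(r−g) = 0.44×(1+0.047)/(0.073−0.047) = 17.7185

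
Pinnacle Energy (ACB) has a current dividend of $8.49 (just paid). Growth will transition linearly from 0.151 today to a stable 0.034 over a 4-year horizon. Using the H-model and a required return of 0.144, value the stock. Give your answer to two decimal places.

$97.87

H-model: P₀ = D₀[(1+g_L) + H(g_S−g_L)]/(r−g_L), with H = 4/2 = 2.
P₀ = 8.49 × [(1+0.034) + 2×(0.151−0.034)] / (0.144−0.034)
   = 8.49 × 1.2680 / 0.11 = 97.8665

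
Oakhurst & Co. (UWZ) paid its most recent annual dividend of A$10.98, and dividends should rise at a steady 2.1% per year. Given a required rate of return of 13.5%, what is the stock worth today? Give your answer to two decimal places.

Gordon growth model: P₀ = D₁/(r − g). D₁ = 10.98 × (1 + 0.021) = 11.2106.
P₀ = 11.2106 / (0.135 − 0.021) = 11.2106 / 0.114 = 98.3384

A$98.34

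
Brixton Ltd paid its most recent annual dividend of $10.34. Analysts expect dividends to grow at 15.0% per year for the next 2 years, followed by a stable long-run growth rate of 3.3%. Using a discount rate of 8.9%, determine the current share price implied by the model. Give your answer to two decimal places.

Two-stage DDM. Project D₁…D_2 at 0.15, terminal growth 0.033, discount at r = 0.089.
D_1 = 11.8910
D_2 = 13.6746
Terminal value at t=2: TV = D_3/(r−g) = 14.1259/(0.089−0.033) = 252.2485
P₀ = 11.8910/(1+0.089)^1 + 13.6746/(1+0.089)^2 + 252.2485/(1+0.089)^2 = 235.1526

$235.15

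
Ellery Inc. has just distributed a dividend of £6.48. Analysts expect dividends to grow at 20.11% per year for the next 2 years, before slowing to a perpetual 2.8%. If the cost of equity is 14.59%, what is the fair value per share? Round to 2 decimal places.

£75.99

Two-stage DDM. Project D₁…D_2 at 0.2011, terminal growth 0.028, discount at r = 0.1459.
D_1 = 7.7831
D_2 = 9.3483
Terminal value at t=2: TV = D_3/(r−g) = 9.6101/(0.1459−0.028) = 81.5103
P₀ = 7.7831/(1+0.1459)^1 + 9.3483/(1+0.1459)^2 + 81.5103/(1+0.1459)^2 = 75.9869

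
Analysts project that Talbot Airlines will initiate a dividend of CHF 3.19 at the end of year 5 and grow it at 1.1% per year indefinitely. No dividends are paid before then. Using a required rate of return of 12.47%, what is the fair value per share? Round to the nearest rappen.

Deferred-dividend DDM. At t=4 the remaining stream is a growing perpetuity with first payment D_5 = 3.19.
V_4 = D_5/(r−g) = 3.19/(0.1247−0.011) = 28.0563
P₀ = V_4/(1+r)^4 = 28.0563/(1+0.1247)^4 = 17.5341

CHF 17.53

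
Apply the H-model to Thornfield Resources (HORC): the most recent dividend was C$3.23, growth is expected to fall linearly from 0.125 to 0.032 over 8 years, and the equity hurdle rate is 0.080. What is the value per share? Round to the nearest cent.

C$94.48

H-model: P₀ = D₀[(1+g_L) + H(g_S−g_L)]/(r−g_L), with H = 8/2 = 4.
P₀ = 3.23 × [(1+0.032) + 4×(0.125−0.032)] / (0.08−0.032)
   = 3.23 × 1.4040 / 0.048 = 94.4775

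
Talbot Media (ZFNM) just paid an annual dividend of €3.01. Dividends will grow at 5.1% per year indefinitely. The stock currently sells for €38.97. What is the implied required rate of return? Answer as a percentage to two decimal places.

Rearranging the constant-growth DDM: r = D₁/P₀ + g.
D₁ = 3.01 × (1 + 0.051) = 3.1635.
r = 3.1635 / 38.97 + 0.051 = 0.08118 + 0.051 = 0.13218

13.22%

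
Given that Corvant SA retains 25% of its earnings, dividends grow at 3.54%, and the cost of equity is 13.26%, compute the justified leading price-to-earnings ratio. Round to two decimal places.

7.72

Payout ratio b = 1 − 0.25 = 0.75.
Justified leading P/E = b/(r−g) = 0.75/(0.1326−0.0354) = 7.7160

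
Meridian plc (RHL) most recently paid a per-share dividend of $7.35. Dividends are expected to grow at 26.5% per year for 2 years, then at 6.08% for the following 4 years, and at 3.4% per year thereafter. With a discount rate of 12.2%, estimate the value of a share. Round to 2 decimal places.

Three-stage DDM. Project D₁…D_6; terminal Gordon value at t=6 with g = 0.034; discount at r = 0.122.
D_1 = 9.2978
D_2 = 11.7617
D_3 = 12.4768
D_4 = 13.2353
D_5 = 14.0401
D_6 = 14.8937
TV_6 = 15.4001/(0.122−0.034) = 175.0009
P₀ = Σ Dₜ/(1+r)ᵗ + TV_6/(1+r)^6 = 137.8926

$137.89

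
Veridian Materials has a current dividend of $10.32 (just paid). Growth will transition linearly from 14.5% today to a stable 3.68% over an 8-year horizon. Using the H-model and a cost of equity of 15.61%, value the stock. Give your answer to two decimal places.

$127.13

H-model: P₀ = D₀[(1+g_L) + H(g_S−g_L)]/(r−g_L), with H = 8/2 = 4.
P₀ = 10.32 × [(1+0.0368) + 4×(0.145−0.0368)] / (0.1561−0.0368)
   = 10.32 × 1.4696 / 0.1193 = 127.1272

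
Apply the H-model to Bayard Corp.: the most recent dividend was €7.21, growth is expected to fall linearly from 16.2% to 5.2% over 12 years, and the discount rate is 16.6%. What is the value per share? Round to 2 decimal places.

H-model: P₀ = D₀[(1+g_L) + H(g_S−g_L)]/(r−g_L), with H = 12/2 = 6.
P₀ = 7.21 × [(1+0.052) + 6×(0.162−0.052)] / (0.166−0.052)
   = 7.21 × 1.7120 / 0.114 = 108.2765

€108.28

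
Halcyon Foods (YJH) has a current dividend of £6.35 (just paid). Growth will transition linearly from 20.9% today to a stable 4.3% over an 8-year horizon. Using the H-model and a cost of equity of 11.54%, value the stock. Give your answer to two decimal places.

H-model: P₀ = D₀[(1+g_L) + H(g_S−g_L)]/(r−g_L), with H = 8/2 = 4.
P₀ = 6.35 × [(1+0.043) + 4×(0.209−0.043)] / (0.1154−0.043)
   = 6.35 × 1.7070 / 0.0724 = 149.7162

£149.72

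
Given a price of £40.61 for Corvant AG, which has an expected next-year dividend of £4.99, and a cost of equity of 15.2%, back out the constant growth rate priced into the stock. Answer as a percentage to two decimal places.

From P₀ = D₁/(r − g), the implied growth is g = r − D₁/P₀.
g = 0.152 − 4.99/40.61 = 0.152 − 0.12288 = 0.02912

2.91%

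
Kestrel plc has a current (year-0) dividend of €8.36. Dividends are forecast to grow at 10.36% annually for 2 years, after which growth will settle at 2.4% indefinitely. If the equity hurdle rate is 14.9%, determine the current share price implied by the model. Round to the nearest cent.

Two-stage DDM. Project D₁…D_2 at 0.1036, terminal growth 0.024, discount at r = 0.149.
D_1 = 9.2261
D_2 = 10.1819
Terminal value at t=2: TV = D_3/(r−g) = 10.4263/(0.149−0.024) = 83.4103
P₀ = 9.2261/(1+0.149)^1 + 10.1819/(1+0.149)^2 + 83.4103/(1+0.149)^2 = 78.9221

€78.92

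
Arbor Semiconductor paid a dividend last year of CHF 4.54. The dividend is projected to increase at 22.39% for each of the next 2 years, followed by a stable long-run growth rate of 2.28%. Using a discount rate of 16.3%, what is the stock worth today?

Two-stage DDM. Project D₁…D_2 at 0.2239, terminal growth 0.0228, discount at r = 0.163.
D_1 = 5.5565
D_2 = 6.8006
Terminal value at t=2: TV = D_3/(r−g) = 6.9557/(0.163−0.0228) = 49.6124
P₀ = 5.5565/(1+0.163)^1 + 6.8006/(1+0.163)^2 + 49.6124/(1+0.163)^2 = 46.4858

CHF 46.49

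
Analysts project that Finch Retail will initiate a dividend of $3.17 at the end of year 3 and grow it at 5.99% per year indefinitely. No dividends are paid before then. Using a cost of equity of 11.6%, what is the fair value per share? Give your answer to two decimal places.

$45.37

Deferred-dividend DDM. At t=2 the remaining stream is a growing perpetuity with first payment D_3 = 3.17.
V_2 = D_3/(r−g) = 3.17/(0.116−0.0599) = 56.5062
P₀ = V_2/(1+r)^2 = 56.5062/(1+0.116)^2 = 45.3699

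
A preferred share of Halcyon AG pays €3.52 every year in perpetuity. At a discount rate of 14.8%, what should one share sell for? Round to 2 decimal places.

Zero-growth DDM (perpetuity): P₀ = D/r = 3.52 / 0.148 = 23.7838

€23.78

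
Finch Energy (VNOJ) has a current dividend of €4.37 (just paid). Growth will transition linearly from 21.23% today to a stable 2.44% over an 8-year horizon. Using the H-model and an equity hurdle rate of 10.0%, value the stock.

€102.66

H-model: P₀ = D₀[(1+g_L) + H(g_S−g_L)]/(r−g_L), with H = 8/2 = 4.
P₀ = 4.37 × [(1+0.0244) + 4×(0.2123−0.0244)] / (0.1−0.0244)
   = 4.37 × 1.7760 / 0.0756 = 102.6603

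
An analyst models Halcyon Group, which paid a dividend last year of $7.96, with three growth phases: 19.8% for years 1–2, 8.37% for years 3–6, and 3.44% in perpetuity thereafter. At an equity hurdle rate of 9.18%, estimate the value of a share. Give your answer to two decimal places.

Three-stage DDM. Project D₁…D_6; terminal Gordon value at t=6 with g = 0.0344; discount at r = 0.0918.
D_1 = 9.5361
D_2 = 11.4242
D_3 = 12.3804
D_4 = 13.4167
D_5 = 14.5396
D_6 = 15.7566
TV_6 = 16.2986/(0.0918−0.0344) = 283.9485
P₀ = Σ Dₜ/(1+r)ᵗ + TV_6/(1+r)^6 = 223.5891

$223.59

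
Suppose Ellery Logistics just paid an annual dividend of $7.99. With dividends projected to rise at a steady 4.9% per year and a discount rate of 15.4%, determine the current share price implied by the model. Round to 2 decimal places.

$79.82

Gordon growth model: P₀ = D₁/(r − g). D₁ = 7.99 × (1 + 0.049) = 8.3815.
P₀ = 8.3815 / (0.154 − 0.049) = 8.3815 / 0.105 = 79.8239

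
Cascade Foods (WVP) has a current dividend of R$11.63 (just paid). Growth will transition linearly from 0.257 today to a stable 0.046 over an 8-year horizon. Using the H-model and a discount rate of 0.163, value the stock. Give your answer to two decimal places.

H-model: P₀ = D₀[(1+g_L) + H(g_S−g_L)]/(r−g_L), with H = 8/2 = 4.
P₀ = 11.63 × [(1+0.046) + 4×(0.257−0.046)] / (0.163−0.046)
   = 11.63 × 1.8900 / 0.117 = 187.8692

R$187.87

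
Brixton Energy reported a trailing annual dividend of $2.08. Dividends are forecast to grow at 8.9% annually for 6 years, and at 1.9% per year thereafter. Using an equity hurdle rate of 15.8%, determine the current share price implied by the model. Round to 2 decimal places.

Two-stage DDM. Project D₁…D_6 at 0.089, terminal growth 0.019, discount at r = 0.158.
D_1 = 2.2651
D_2 = 2.4667
D_3 = 2.6863
D_4 = 2.9253
D_5 = 3.1857
D_6 = 3.4692
Terminal value at t=6: TV = D_7/(r−g) = 3.5351/(0.158−0.019) = 25.4326
P₀ = 2.2651/(1+0.158)^1 + 2.4667/(1+0.158)^2 + 2.6863/(1+0.158)^3 + 2.9253/(1+0.158)^4 + 3.1857/(1+0.158)^5 + 3.4692/(1+0.158)^6 + 25.4326/(1+0.158)^6 = 20.6682

$20.67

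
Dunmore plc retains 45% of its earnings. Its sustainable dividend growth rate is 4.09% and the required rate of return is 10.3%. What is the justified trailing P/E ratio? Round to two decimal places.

Payout ratio b = 1 − 0.45 = 0.55.
Justified trailing P/E = b(1+g)/(r−g) = 0.55×(1+0.0409)/(0.103−0.0409) = 9.2189

9.22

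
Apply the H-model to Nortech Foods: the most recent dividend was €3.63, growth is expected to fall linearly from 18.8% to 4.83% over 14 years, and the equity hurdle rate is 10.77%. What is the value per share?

H-model: P₀ = D₀[(1+g_L) + H(g_S−g_L)]/(r−g_L), with H = 14/2 = 7.
P₀ = 3.63 × [(1+0.0483) + 7×(0.188−0.0483)] / (0.1077−0.0483)
   = 3.63 × 2.0262 / 0.0594 = 123.8233

€123.82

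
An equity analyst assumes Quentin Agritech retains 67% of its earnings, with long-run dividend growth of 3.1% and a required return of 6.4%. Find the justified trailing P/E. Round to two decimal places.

Payout ratio b = 1 − 0.67 = 0.33.
Justified trailing P/E = b(1+g)/(r−g) = 0.33×(1+0.031)/(0.064−0.031) = 10.3100

10.31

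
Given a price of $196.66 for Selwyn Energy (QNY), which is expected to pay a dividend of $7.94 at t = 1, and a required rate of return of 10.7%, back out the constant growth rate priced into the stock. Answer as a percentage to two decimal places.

6.66%

From P₀ = D₁/(r − g), the implied growth is g = r − D₁/P₀.
g = 0.107 − 7.94/196.66 = 0.107 − 0.04037 = 0.06663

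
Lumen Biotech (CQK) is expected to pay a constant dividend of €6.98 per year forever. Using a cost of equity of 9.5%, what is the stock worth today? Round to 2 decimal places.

Zero-growth DDM (perpetuity): P₀ = D/r = 6.98 / 0.095 = 73.4737

€73.47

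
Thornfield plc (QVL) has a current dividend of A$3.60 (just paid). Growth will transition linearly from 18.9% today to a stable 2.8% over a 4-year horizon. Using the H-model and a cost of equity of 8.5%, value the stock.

H-model: P₀ = D₀[(1+g_L) + H(g_S−g_L)]/(r−g_L), with H = 4/2 = 2.
P₀ = 3.60 × [(1+0.028) + 2×(0.189−0.028)] / (0.085−0.028)
   = 3.60 × 1.3500 / 0.057 = 85.2632

A$85.26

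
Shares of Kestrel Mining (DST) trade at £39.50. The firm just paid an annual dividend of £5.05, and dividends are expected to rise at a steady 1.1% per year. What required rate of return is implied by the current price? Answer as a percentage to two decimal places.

14.03%

Rearranging the constant-growth DDM: r = D₁/P₀ + g.
D₁ = 5.05 × (1 + 0.011) = 5.1055.
r = 5.1055 / 39.50 + 0.011 = 0.12925 + 0.011 = 0.14025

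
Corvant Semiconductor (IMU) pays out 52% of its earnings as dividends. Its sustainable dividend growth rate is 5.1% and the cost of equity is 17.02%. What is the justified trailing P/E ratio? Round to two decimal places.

Justified trailing P/E = b(1+g)/(r−g) = 0.52×(1+0.051)/(0.1702−0.051) = 4.5849

4.58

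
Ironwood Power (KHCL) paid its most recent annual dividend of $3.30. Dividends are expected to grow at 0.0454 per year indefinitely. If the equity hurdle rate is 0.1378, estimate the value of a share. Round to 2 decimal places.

Gordon growth model: P₀ = D₁/(r − g). D₁ = 3.30 × (1 + 0.0454) = 3.4498.
P₀ = 3.4498 / (0.1378 − 0.0454) = 3.4498 / 0.0924 = 37.3357

$37.34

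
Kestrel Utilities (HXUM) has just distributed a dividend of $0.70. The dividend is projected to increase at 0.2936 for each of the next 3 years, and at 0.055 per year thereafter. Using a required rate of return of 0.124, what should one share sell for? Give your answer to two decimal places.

Two-stage DDM. Project D₁…D_3 at 0.2936, terminal growth 0.055, discount at r = 0.124.
D_1 = 0.9055
D_2 = 1.1714
D_3 = 1.5153
Terminal value at t=3: TV = D_4/(r−g) = 1.5986/(0.124−0.055) = 23.1687
P₀ = 0.9055/(1+0.124)^1 + 1.1714/(1+0.124)^2 + 1.5153/(1+0.124)^3 + 23.1687/(1+0.124)^3 = 19.1155

$19.12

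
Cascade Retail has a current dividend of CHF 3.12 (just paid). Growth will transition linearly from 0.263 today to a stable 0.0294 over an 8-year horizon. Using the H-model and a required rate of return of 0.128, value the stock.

H-model: P₀ = D₀[(1+g_L) + H(g_S−g_L)]/(r−g_L), with H = 8/2 = 4.
P₀ = 3.12 × [(1+0.0294) + 4×(0.263−0.0294)] / (0.128−0.0294)
   = 3.12 × 1.9638 / 0.0986 = 62.1405

CHF 62.14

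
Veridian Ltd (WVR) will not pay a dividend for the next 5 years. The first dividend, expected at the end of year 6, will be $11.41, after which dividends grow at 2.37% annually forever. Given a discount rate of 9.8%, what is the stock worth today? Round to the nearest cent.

Deferred-dividend DDM. At t=5 the remaining stream is a growing perpetuity with first payment D_6 = 11.41.
V_5 = D_6/(r−g) = 11.41/(0.098−0.0237) = 153.5666
P₀ = V_5/(1+r)^5 = 153.5666/(1+0.098)^5 = 96.2244

$96.22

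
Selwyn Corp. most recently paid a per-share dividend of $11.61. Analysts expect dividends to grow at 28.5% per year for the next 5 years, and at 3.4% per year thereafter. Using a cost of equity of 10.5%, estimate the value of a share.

Two-stage DDM. Project D₁…D_5 at 0.285, terminal growth 0.034, discount at r = 0.105.
D_1 = 14.9188
D_2 = 19.1707
D_3 = 24.6344
D_4 = 31.6552
D_5 = 40.6769
Terminal value at t=5: TV = D_6/(r−g) = 42.0599/(0.105−0.034) = 592.3932
P₀ = 14.9188/(1+0.105)^1 + 19.1707/(1+0.105)^2 + 24.6344/(1+0.105)^3 + 31.6552/(1+0.105)^4 + 40.6769/(1+0.105)^5 + 592.3932/(1+0.105)^5 = 452.9655

$452.97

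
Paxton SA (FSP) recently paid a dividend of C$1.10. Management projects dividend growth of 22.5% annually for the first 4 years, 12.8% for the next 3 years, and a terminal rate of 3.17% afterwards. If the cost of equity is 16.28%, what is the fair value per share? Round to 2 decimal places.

Three-stage DDM. Project D₁…D_7; terminal Gordon value at t=7 with g = 0.0317; discount at r = 0.1628.
D_1 = 1.3475
D_2 = 1.6507
D_3 = 2.0221
D_4 = 2.4771
D_5 = 2.7941
D_6 = 3.1518
D_7 = 3.5552
TV_7 = 3.6679/(0.1628−0.0317) = 27.9779
P₀ = Σ Dₜ/(1+r)ᵗ + TV_7/(1+r)^7 = 18.5808

C$18.58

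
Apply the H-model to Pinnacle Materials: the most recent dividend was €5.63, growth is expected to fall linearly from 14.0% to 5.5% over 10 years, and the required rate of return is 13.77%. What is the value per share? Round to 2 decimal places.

H-model: P₀ = D₀[(1+g_L) + H(g_S−g_L)]/(r−g_L), with H = 10/2 = 5.
P₀ = 5.63 × [(1+0.055) + 5×(0.14−0.055)] / (0.1377−0.055)
   = 5.63 × 1.4800 / 0.0827 = 100.7545

€100.75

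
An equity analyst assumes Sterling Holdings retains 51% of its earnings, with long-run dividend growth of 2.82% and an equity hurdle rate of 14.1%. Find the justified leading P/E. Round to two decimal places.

Payout ratio b = 1 − 0.51 = 0.49.
Justified leading P/E = b/(r−g) = 0.49/(0.141−0.0282) = 4.3440

4.34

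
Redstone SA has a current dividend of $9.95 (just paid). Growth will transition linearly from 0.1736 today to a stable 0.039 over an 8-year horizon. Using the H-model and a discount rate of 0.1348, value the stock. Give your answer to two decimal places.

H-model: P₀ = D₀[(1+g_L) + H(g_S−g_L)]/(r−g_L), with H = 8/2 = 4.
P₀ = 9.95 × [(1+0.039) + 4×(0.1736−0.039)] / (0.1348−0.039)
   = 9.95 × 1.5774 / 0.0958 = 163.8323

$163.83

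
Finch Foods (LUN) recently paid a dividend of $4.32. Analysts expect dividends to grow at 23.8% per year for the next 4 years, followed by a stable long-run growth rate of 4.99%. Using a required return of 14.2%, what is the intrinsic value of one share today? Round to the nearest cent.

Two-stage DDM. Project D₁…D_4 at 0.238, terminal growth 0.0499, discount at r = 0.142.
D_1 = 5.3482
D_2 = 6.6210
D_3 = 8.1968
D_4 = 10.1477
Terminal value at t=4: TV = D_5/(r−g) = 10.6540/(0.142−0.0499) = 115.6790
P₀ = 5.3482/(1+0.142)^1 + 6.6210/(1+0.142)^2 + 8.1968/(1+0.142)^3 + 10.1477/(1+0.142)^4 + 115.6790/(1+0.142)^4 = 89.2426

$89.24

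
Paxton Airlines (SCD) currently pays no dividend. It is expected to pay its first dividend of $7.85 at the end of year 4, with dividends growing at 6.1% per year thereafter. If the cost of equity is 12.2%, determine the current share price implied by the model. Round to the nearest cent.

$91.11

Deferred-dividend DDM. At t=3 the remaining stream is a growing perpetuity with first payment D_4 = 7.85.
V_3 = D_4/(r−g) = 7.85/(0.122−0.061) = 128.6885
P₀ = V_3/(1+r)^3 = 128.6885/(1+0.122)^3 = 91.1090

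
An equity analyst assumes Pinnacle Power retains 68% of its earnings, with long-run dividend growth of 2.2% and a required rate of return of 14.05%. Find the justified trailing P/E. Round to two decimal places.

Payout ratio b = 1 − 0.68 = 0.32.
Justified trailing P/E = b(1+g)/(r−g) = 0.32×(1+0.022)/(0.1405−0.022) = 2.7598

2.76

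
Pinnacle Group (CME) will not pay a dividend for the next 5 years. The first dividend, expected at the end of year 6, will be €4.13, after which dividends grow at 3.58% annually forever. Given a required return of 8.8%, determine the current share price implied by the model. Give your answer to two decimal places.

€51.90

Deferred-dividend DDM. At t=5 the remaining stream is a growing perpetuity with first payment D_6 = 4.13.
V_5 = D_6/(r−g) = 4.13/(0.088−0.0358) = 79.1188
P₀ = V_5/(1+r)^5 = 79.1188/(1+0.088)^5 = 51.8961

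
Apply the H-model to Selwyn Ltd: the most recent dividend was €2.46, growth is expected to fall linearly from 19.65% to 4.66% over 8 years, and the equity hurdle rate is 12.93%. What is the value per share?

H-model: P₀ = D₀[(1+g_L) + H(g_S−g_L)]/(r−g_L), with H = 8/2 = 4.
P₀ = 2.46 × [(1+0.0466) + 4×(0.1965−0.0466)] / (0.1293−0.0466)
   = 2.46 × 1.6462 / 0.0827 = 48.9680

€48.97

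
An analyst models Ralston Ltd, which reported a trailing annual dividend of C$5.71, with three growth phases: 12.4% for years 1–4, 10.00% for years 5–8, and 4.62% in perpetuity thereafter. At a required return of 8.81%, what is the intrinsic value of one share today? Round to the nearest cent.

C$221.07

Three-stage DDM. Project D₁…D_8; terminal Gordon value at t=8 with g = 0.0462; discount at r = 0.0881.
D_1 = 6.4180
D_2 = 7.2139
D_3 = 8.1084
D_4 = 9.1138
D_5 = 10.0252
D_6 = 11.0277
D_7 = 12.1305
D_8 = 13.3436
TV_8 = 13.9600/(0.0881−0.0462) = 333.1753
P₀ = Σ Dₜ/(1+r)ᵗ + TV_8/(1+r)^8 = 221.0723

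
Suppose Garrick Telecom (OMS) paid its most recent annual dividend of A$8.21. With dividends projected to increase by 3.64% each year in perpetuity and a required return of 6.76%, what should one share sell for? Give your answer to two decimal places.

A$272.72

Gordon growth model: P₀ = D₁/(r − g). D₁ = 8.21 × (1 + 0.0364) = 8.5088.
P₀ = 8.5088 / (0.0676 − 0.0364) = 8.5088 / 0.0312 = 272.7194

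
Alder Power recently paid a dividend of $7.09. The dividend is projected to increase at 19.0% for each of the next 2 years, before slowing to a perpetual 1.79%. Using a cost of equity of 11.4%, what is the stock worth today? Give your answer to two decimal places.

$101.36

Two-stage DDM. Project D₁…D_2 at 0.19, terminal growth 0.0179, discount at r = 0.114.
D_1 = 8.4371
D_2 = 10.0401
Terminal value at t=2: TV = D_3/(r−g) = 10.2199/(0.114−0.0179) = 106.3462
P₀ = 8.4371/(1+0.114)^1 + 10.0401/(1+0.114)^2 + 106.3462/(1+0.114)^2 = 101.3583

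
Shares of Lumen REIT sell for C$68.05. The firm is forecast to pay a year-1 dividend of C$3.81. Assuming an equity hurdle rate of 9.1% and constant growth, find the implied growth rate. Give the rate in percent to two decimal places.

3.50%

From P₀ = D₁/(r − g), the implied growth is g = r − D₁/P₀.
g = 0.091 − 3.81/68.05 = 0.091 − 0.05599 = 0.03501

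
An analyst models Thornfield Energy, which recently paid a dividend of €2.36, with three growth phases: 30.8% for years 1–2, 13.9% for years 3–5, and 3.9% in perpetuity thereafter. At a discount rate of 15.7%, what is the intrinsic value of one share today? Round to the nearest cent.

€39.79

Three-stage DDM. Project D₁…D_5; terminal Gordon value at t=5 with g = 0.039; discount at r = 0.157.
D_1 = 3.0869
D_2 = 4.0376
D_3 = 4.5989
D_4 = 5.2381
D_5 = 5.9662
TV_5 = 6.1989/(0.157−0.039) = 52.5330
P₀ = Σ Dₜ/(1+r)ᵗ + TV_5/(1+r)^5 = 39.7918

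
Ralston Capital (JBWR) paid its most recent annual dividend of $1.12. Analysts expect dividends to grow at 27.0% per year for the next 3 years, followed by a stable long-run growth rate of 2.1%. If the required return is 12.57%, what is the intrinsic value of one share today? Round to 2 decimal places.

Two-stage DDM. Project D₁…D_3 at 0.27, terminal growth 0.021, discount at r = 0.1257.
D_1 = 1.4224
D_2 = 1.8064
D_3 = 2.2942
Terminal value at t=3: TV = D_4/(r−g) = 2.3424/(0.1257−0.021) = 22.3722
P₀ = 1.4224/(1+0.1257)^1 + 1.8064/(1+0.1257)^2 + 2.2942/(1+0.1257)^3 + 22.3722/(1+0.1257)^3 = 19.9808

$19.98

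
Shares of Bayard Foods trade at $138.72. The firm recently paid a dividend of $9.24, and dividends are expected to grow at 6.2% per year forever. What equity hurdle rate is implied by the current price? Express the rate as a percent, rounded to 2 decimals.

Rearranging the constant-growth DDM: r = D₁/P₀ + g.
D₁ = 9.24 × (1 + 0.062) = 9.8129.
r = 9.8129 / 138.72 + 0.062 = 0.07074 + 0.062 = 0.13274

13.27%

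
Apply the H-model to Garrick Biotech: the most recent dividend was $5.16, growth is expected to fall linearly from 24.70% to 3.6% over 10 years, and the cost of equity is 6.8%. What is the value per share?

$337.17

H-model: P₀ = D₀[(1+g_L) + H(g_S−g_L)]/(r−g_L), with H = 10/2 = 5.
P₀ = 5.16 × [(1+0.036) + 5×(0.247−0.036)] / (0.068−0.036)
   = 5.16 × 2.0910 / 0.032 = 337.1738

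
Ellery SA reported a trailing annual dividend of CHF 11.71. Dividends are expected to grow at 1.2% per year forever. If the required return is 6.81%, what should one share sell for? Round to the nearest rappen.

CHF 211.24

Gordon growth model: P₀ = D₁/(r − g). D₁ = 11.71 × (1 + 0.012) = 11.8505.
P₀ = 11.8505 / (0.0681 − 0.012) = 11.8505 / 0.0561 = 211.2392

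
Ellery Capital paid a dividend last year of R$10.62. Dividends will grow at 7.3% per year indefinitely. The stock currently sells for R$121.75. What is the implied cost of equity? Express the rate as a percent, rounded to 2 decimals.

16.66%

Rearranging the constant-growth DDM: r = D₁/P₀ + g.
D₁ = 10.62 × (1 + 0.073) = 11.3953.
r = 11.3953 / 121.75 + 0.073 = 0.09360 + 0.073 = 0.16660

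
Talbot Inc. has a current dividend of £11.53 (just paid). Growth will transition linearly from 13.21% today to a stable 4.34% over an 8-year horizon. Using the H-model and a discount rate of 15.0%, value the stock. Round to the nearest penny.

H-model: P₀ = D₀[(1+g_L) + H(g_S−g_L)]/(r−g_L), with H = 8/2 = 4.
P₀ = 11.53 × [(1+0.0434) + 4×(0.1321−0.0434)] / (0.15−0.0434)
   = 11.53 × 1.3982 / 0.1066 = 151.2312

£151.23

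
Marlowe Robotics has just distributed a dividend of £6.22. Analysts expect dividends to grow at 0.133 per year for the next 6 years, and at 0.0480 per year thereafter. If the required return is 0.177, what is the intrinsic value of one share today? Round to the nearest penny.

Two-stage DDM. Project D₁…D_6 at 0.133, terminal growth 0.048, discount at r = 0.177.
D_1 = 7.0473
D_2 = 7.9845
D_3 = 9.0465
D_4 = 10.2497
D_5 = 11.6129
D_6 = 13.1574
Terminal value at t=6: TV = D_7/(r−g) = 13.7889/(0.177−0.048) = 106.8911
P₀ = 7.0473/(1+0.177)^1 + 7.9845/(1+0.177)^2 + 9.0465/(1+0.177)^3 + 10.2497/(1+0.177)^4 + 11.6129/(1+0.177)^5 + 13.1574/(1+0.177)^6 + 106.8911/(1+0.177)^6 = 72.9354

£72.94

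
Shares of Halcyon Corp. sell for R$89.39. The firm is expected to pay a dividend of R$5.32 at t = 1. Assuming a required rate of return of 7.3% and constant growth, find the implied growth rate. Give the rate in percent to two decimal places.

1.35%

From P₀ = D₁/(r − g), the implied growth is g = r − D₁/P₀.
g = 0.073 − 5.32/89.39 = 0.073 − 0.05951 = 0.01349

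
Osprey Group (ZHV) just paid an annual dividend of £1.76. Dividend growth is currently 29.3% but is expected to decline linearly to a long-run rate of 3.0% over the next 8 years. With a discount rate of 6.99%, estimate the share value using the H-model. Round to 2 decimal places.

£91.84

H-model: P₀ = D₀[(1+g_L) + H(g_S−g_L)]/(r−g_L), with H = 8/2 = 4.
P₀ = 1.76 × [(1+0.03) + 4×(0.293−0.03)] / (0.0699−0.03)
   = 1.76 × 2.0820 / 0.0399 = 91.8376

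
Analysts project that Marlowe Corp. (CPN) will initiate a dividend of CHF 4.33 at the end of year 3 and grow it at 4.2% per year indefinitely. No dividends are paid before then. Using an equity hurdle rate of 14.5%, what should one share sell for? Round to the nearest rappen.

CHF 32.07

Deferred-dividend DDM. At t=2 the remaining stream is a growing perpetuity with first payment D_3 = 4.33.
V_2 = D_3/(r−g) = 4.33/(0.145−0.042) = 42.0388
P₀ = V_2/(1+r)^2 = 42.0388/(1+0.145)^2 = 32.0656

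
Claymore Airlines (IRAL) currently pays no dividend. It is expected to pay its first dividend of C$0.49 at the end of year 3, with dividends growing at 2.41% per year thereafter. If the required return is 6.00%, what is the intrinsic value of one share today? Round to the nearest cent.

Deferred-dividend DDM. At t=2 the remaining stream is a growing perpetuity with first payment D_3 = 0.49.
V_2 = D_3/(r−g) = 0.49/(0.06−0.0241) = 13.6490
P₀ = V_2/(1+r)^2 = 13.6490/(1+0.06)^2 = 12.1476

C$12.15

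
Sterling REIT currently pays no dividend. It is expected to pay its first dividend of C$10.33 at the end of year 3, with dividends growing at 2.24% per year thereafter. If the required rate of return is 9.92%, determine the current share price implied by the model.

C$111.32

Deferred-dividend DDM. At t=2 the remaining stream is a growing perpetuity with first payment D_3 = 10.33.
V_2 = D_3/(r−g) = 10.33/(0.0992−0.0224) = 134.5052
P₀ = V_2/(1+r)^2 = 134.5052/(1+0.0992)^2 = 111.3232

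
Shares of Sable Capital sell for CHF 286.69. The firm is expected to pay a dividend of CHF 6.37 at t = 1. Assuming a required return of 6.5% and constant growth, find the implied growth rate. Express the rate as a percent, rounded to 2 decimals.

From P₀ = D₁/(r − g), the implied growth is g = r − D₁/P₀.
g = 0.065 − 6.37/286.69 = 0.065 − 0.02222 = 0.04278

4.28%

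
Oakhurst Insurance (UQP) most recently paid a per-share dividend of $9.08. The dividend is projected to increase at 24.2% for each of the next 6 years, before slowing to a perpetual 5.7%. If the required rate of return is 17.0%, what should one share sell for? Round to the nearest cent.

Two-stage DDM. Project D₁…D_6 at 0.242, terminal growth 0.057, discount at r = 0.17.
D_1 = 11.2774
D_2 = 14.0065
D_3 = 17.3960
D_4 = 21.6059
D_5 = 26.8345
D_6 = 33.3285
Terminal value at t=6: TV = D_7/(r−g) = 35.2282/(0.17−0.057) = 311.7540
P₀ = 11.2774/(1+0.17)^1 + 14.0065/(1+0.17)^2 + 17.3960/(1+0.17)^3 + 21.6059/(1+0.17)^4 + 26.8345/(1+0.17)^5 + 33.3285/(1+0.17)^6 + 311.7540/(1+0.17)^6 = 189.0282

$189.03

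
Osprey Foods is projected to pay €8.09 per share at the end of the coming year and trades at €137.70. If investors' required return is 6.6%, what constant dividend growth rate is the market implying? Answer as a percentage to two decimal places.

0.72%

From P₀ = D₁/(r − g), the implied growth is g = r − D₁/P₀.
g = 0.066 − 8.09/137.70 = 0.066 − 0.05875 = 0.00725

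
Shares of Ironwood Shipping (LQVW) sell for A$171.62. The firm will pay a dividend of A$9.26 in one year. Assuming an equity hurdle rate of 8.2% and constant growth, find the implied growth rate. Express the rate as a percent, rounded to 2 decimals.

2.80%

From P₀ = D₁/(r − g), the implied growth is g = r − D₁/P₀.
g = 0.082 − 9.26/171.62 = 0.082 − 0.05396 = 0.02804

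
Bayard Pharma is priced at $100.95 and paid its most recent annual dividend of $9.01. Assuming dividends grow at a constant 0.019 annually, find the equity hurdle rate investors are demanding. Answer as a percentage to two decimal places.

10.99%

Rearranging the constant-growth DDM: r = D₁/P₀ + g.
D₁ = 9.01 × (1 + 0.019) = 9.1812.
r = 9.1812 / 100.95 + 0.019 = 0.09095 + 0.019 = 0.10995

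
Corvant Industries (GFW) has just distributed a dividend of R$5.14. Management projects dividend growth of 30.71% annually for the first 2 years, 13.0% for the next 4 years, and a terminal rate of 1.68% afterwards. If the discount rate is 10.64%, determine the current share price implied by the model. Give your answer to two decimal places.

Three-stage DDM. Project D₁…D_6; terminal Gordon value at t=6 with g = 0.0168; discount at r = 0.1064.
D_1 = 6.7185
D_2 = 8.7817
D_3 = 9.9234
D_4 = 11.2134
D_5 = 12.6712
D_6 = 14.3184
TV_6 = 14.5590/(0.1064−0.0168) = 162.4883
P₀ = Σ Dₜ/(1+r)ᵗ + TV_6/(1+r)^6 = 132.0879

R$132.09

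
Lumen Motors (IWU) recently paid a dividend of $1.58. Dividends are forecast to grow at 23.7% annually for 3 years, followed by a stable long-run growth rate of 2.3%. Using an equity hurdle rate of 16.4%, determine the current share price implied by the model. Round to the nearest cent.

$19.12

Two-stage DDM. Project D₁…D_3 at 0.237, terminal growth 0.023, discount at r = 0.164.
D_1 = 1.9545
D_2 = 2.4177
D_3 = 2.9907
Terminal value at t=3: TV = D_4/(r−g) = 3.0594/(0.164−0.023) = 21.6981
P₀ = 1.9545/(1+0.164)^1 + 2.4177/(1+0.164)^2 + 2.9907/(1+0.164)^3 + 21.6981/(1+0.164)^3 = 19.1181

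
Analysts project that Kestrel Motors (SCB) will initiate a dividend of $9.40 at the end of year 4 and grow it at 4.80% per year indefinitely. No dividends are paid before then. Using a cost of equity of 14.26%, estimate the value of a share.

Deferred-dividend DDM. At t=3 the remaining stream is a growing perpetuity with first payment D_4 = 9.40.
V_3 = D_4/(r−g) = 9.40/(0.1426−0.048) = 99.3658
P₀ = V_3/(1+r)^3 = 99.3658/(1+0.1426)^3 = 66.6122

$66.61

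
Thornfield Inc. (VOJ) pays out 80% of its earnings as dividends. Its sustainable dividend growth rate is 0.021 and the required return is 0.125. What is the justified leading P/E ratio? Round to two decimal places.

7.69

Justified leading P/E = b/(r−g) = 0.80/(0.125−0.021) = 7.6923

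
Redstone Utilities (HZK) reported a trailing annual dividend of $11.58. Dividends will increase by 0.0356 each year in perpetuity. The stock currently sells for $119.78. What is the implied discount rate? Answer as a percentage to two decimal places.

13.57%

Rearranging the constant-growth DDM: r = D₁/P₀ + g.
D₁ = 11.58 × (1 + 0.0356) = 11.9922.
r = 11.9922 / 119.78 + 0.0356 = 0.10012 + 0.0356 = 0.13572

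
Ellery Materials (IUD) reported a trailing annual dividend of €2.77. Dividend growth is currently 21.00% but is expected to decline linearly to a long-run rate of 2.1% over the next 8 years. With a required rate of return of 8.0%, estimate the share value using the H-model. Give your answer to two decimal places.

H-model: P₀ = D₀[(1+g_L) + H(g_S−g_L)]/(r−g_L), with H = 8/2 = 4.
P₀ = 2.77 × [(1+0.021) + 4×(0.21−0.021)] / (0.08−0.021)
   = 2.77 × 1.7770 / 0.059 = 83.4286

€83.43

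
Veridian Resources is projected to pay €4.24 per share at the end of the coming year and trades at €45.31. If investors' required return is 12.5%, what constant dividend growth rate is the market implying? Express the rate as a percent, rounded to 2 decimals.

3.14%

From P₀ = D₁/(r − g), the implied growth is g = r − D₁/P₀.
g = 0.125 − 4.24/45.31 = 0.125 − 0.09358 = 0.03142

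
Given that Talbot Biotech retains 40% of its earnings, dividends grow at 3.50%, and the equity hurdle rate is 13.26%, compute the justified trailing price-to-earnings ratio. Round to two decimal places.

6.36

Payout ratio b = 1 − 0.40 = 0.60.
Justified trailing P/E = b(1+g)/(r−g) = 0.60×(1+0.035)/(0.1326−0.035) = 6.3627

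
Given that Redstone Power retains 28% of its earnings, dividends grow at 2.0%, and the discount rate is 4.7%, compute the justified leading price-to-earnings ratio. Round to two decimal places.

26.67

Payout ratio b = 1 − 0.28 = 0.72.
Justified leading P/E = b/(r−g) = 0.72/(0.047−0.02) = 26.6667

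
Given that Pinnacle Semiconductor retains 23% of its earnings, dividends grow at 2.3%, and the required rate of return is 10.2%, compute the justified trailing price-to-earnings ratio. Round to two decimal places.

9.97

Payout ratio b = 1 − 0.23 = 0.77.
Justified trailing P/E = b(1+g)/(r−g) = 0.77×(1+0.023)/(0.102−0.023) = 9.9710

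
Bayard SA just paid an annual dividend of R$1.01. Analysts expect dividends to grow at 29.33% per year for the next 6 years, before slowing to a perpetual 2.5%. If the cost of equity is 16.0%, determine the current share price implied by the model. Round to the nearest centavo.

Two-stage DDM. Project D₁…D_6 at 0.2933, terminal growth 0.025, discount at r = 0.16.
D_1 = 1.3062
D_2 = 1.6894
D_3 = 2.1848
D_4 = 2.8257
D_5 = 3.6544
D_6 = 4.7263
Terminal value at t=6: TV = D_7/(r−g) = 4.8444/(0.16−0.025) = 35.8845
P₀ = 1.3062/(1+0.16)^1 + 1.6894/(1+0.16)^2 + 2.1848/(1+0.16)^3 + 2.8257/(1+0.16)^4 + 3.6544/(1+0.16)^5 + 4.7263/(1+0.16)^6 + 35.8845/(1+0.16)^6 = 23.7501

R$23.75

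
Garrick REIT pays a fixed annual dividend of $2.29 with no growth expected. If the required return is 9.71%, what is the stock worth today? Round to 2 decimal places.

Zero-growth DDM (perpetuity): P₀ = D/r = 2.29 / 0.0971 = 23.5839

$23.58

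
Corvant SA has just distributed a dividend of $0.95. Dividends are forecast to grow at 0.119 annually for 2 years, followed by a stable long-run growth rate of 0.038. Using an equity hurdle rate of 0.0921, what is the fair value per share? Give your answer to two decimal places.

$21.11

Two-stage DDM. Project D₁…D_2 at 0.119, terminal growth 0.038, discount at r = 0.0921.
D_1 = 1.0631
D_2 = 1.1896
Terminal value at t=2: TV = D_3/(r−g) = 1.2348/(0.0921−0.038) = 22.8236
P₀ = 1.0631/(1+0.0921)^1 + 1.1896/(1+0.0921)^2 + 22.8236/(1+0.0921)^2 = 21.1071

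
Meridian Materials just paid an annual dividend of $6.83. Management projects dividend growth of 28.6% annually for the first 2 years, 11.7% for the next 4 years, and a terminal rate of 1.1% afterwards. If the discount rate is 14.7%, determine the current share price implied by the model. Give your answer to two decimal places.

Three-stage DDM. Project D₁…D_6; terminal Gordon value at t=6 with g = 0.011; discount at r = 0.147.
D_1 = 8.7834
D_2 = 11.2954
D_3 = 12.6170
D_4 = 14.0932
D_5 = 15.7421
D_6 = 17.5839
TV_6 = 17.7773/(0.147−0.011) = 130.7156
P₀ = Σ Dₜ/(1+r)ᵗ + TV_6/(1+r)^6 = 105.8032

$105.80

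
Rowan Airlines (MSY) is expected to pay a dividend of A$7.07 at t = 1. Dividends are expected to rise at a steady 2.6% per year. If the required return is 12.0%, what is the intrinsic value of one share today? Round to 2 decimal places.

Gordon growth model: P₀ = D₁/(r − g), with D₁ = 7.07 given directly.
P₀ = 7.0700 / (0.12 − 0.026) = 7.0700 / 0.094 = 75.2128

A$75.21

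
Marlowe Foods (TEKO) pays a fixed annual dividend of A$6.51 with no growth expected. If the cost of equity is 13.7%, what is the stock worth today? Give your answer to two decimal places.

A$47.52

Zero-growth DDM (perpetuity): P₀ = D/r = 6.51 / 0.137 = 47.5182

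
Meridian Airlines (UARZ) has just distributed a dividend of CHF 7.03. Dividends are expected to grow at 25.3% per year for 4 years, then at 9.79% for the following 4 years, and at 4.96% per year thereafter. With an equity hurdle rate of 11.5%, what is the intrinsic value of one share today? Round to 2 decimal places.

Three-stage DDM. Project D₁…D_8; terminal Gordon value at t=8 with g = 0.0496; discount at r = 0.115.
D_1 = 8.8086
D_2 = 11.0372
D_3 = 13.8296
D_4 = 17.3284
D_5 = 19.0249
D_6 = 20.8874
D_7 = 22.9323
D_8 = 25.1774
TV_8 = 26.4262/(0.115−0.0496) = 404.0702
P₀ = Σ Dₜ/(1+r)ᵗ + TV_8/(1+r)^8 = 250.2629

CHF 250.26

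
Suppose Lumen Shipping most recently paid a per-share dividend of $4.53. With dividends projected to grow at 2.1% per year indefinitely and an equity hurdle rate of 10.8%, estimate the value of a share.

$53.16

Gordon growth model: P₀ = D₁/(r − g). D₁ = 4.53 × (1 + 0.021) = 4.6251.
P₀ = 4.6251 / (0.108 − 0.021) = 4.6251 / 0.087 = 53.1624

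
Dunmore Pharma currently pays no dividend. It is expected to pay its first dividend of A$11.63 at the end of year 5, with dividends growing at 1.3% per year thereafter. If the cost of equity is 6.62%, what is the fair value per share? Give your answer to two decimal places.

A$169.17

Deferred-dividend DDM. At t=4 the remaining stream is a growing perpetuity with first payment D_5 = 11.63.
V_4 = D_5/(r−g) = 11.63/(0.0662−0.013) = 218.6090
P₀ = V_4/(1+r)^4 = 218.6090/(1+0.0662)^4 = 169.1661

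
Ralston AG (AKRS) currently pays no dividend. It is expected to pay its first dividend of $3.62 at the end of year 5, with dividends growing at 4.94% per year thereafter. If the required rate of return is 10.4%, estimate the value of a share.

$44.63

Deferred-dividend DDM. At t=4 the remaining stream is a growing perpetuity with first payment D_5 = 3.62.
V_4 = D_5/(r−g) = 3.62/(0.104−0.0494) = 66.3004
P₀ = V_4/(1+r)^4 = 66.3004/(1+0.104)^4 = 44.6313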